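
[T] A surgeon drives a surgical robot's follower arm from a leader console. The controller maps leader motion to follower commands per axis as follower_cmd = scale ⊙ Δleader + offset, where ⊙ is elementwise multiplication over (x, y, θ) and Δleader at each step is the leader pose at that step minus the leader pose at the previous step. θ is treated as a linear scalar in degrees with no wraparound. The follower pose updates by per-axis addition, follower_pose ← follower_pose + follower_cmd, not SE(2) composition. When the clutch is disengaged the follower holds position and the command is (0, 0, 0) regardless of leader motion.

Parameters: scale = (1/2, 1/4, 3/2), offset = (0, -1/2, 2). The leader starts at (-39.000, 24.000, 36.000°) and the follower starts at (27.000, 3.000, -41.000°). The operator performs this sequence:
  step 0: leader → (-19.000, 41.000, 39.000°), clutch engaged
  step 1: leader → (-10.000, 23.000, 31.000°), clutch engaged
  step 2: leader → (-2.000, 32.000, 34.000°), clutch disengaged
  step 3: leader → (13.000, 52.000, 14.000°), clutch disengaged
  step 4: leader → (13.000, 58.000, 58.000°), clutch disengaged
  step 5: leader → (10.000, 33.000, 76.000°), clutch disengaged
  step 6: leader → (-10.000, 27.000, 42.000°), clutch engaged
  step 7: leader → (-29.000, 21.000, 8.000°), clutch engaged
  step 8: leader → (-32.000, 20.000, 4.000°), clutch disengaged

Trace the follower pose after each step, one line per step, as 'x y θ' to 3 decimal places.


37.000 6.750 -34.500
41.500 1.750 -44.500
41.500 1.750 -44.500
41.500 1.750 -44.500
41.500 1.750 -44.500
41.500 1.750 -44.500
31.500 -0.250 -93.500
22.000 -2.250 -142.500
22.000 -2.250 -142.500

step 0: Δleader=(20.000, 17.000, 3.000°), engaged; cmd=(10.000, 3.750, 6.500°) → follower=(37.000, 6.750, -34.500°)
step 1: Δleader=(9.000, -18.000, -8.000°), engaged; cmd=(4.500, -5.000, -10.000°) → follower=(41.500, 1.750, -44.500°)
step 2: Δleader=(8.000, 9.000, 3.000°), disengaged; cmd=(0,0,0) → follower holds at (41.500, 1.750, -44.500°)
step 3: Δleader=(15.000, 20.000, -20.000°), disengaged; cmd=(0,0,0) → follower holds at (41.500, 1.750, -44.500°)
step 4: Δleader=(0.000, 6.000, 44.000°), disengaged; cmd=(0,0,0) → follower holds at (41.500, 1.750, -44.500°)
step 5: Δleader=(-3.000, -25.000, 18.000°), disengaged; cmd=(0,0,0) → follower holds at (41.500, 1.750, -44.500°)
step 6: Δleader=(-20.000, -6.000, -34.000°), engaged; cmd=(-10.000, -2.000, -49.000°) → follower=(31.500, -0.250, -93.500°)
step 7: Δleader=(-19.000, -6.000, -34.000°), engaged; cmd=(-9.500, -2.000, -49.000°) → follower=(22.000, -2.250, -142.500°)
step 8: Δleader=(-3.000, -1.000, -4.000°), disengaged; cmd=(0,0,0) → follower holds at (22.000, -2.250, -142.500°)


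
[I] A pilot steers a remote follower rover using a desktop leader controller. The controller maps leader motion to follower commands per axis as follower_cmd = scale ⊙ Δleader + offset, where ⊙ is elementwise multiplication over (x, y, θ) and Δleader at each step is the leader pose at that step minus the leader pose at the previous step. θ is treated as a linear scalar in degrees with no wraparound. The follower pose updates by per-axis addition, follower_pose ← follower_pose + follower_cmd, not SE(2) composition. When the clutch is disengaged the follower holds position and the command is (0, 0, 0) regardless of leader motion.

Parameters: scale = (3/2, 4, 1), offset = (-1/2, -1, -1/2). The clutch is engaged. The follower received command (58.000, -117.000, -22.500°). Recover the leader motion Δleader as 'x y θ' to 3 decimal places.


39.000 -29.000 -22.000

axis x: (58.000 − -1/2) / (3/2) = 39.000
axis y: (-117.000 − -1) / (4) = -29.000
axis θ: (-22.500 − -1/2) / (1) = -22.000


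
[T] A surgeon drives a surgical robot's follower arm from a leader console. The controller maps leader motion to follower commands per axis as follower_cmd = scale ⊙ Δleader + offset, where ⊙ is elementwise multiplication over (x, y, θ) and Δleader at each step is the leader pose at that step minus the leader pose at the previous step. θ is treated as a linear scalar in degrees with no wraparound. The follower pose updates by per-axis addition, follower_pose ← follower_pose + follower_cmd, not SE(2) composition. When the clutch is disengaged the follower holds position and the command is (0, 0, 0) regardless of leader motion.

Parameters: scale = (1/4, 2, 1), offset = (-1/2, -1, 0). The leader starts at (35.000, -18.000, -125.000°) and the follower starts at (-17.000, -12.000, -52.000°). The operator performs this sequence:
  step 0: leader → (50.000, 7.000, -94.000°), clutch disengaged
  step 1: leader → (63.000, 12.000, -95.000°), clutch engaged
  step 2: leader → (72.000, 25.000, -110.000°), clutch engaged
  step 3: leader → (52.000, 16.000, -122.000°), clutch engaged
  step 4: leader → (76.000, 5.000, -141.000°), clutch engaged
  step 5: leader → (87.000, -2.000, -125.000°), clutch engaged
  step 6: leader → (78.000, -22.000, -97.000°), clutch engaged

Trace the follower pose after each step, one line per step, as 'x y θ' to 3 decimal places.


step 0: Δleader=(15.000, 25.000, 31.000°), disengaged; cmd=(0,0,0) → follower holds at (-17.000, -12.000, -52.000°)
step 1: Δleader=(13.000, 5.000, -1.000°), engaged; cmd=(2.750, 9.000, -1.000°) → follower=(-14.250, -3.000, -53.000°)
step 2: Δleader=(9.000, 13.000, -15.000°), engaged; cmd=(1.750, 25.000, -15.000°) → follower=(-12.500, 22.000, -68.000°)
step 3: Δleader=(-20.000, -9.000, -12.000°), engaged; cmd=(-5.500, -19.000, -12.000°) → follower=(-18.000, 3.000, -80.000°)
step 4: Δleader=(24.000, -11.000, -19.000°), engaged; cmd=(5.500, -23.000, -19.000°) → follower=(-12.500, -20.000, -99.000°)
step 5: Δleader=(11.000, -7.000, 16.000°), engaged; cmd=(2.250, -15.000, 16.000°) → follower=(-10.250, -35.000, -83.000°)
step 6: Δleader=(-9.000, -20.000, 28.000°), engaged; cmd=(-2.750, -41.000, 28.000°) → follower=(-13.000, -76.000, -55.000°)

-17.000 -12.000 -52.000
-14.250 -3.000 -53.000
-12.500 22.000 -68.000
-18.000 3.000 -80.000
-12.500 -20.000 -99.000
-10.250 -35.000 -83.000
-13.000 -76.000 -55.000


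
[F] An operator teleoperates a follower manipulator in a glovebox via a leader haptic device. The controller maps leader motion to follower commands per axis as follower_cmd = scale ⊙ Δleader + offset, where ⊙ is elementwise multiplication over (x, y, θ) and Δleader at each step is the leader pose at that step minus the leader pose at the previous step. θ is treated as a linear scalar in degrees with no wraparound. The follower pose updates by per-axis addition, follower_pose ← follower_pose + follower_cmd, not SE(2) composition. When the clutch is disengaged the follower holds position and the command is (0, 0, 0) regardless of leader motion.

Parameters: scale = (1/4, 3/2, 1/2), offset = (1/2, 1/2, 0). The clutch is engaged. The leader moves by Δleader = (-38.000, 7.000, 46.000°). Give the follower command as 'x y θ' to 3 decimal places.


-9.000 11.000 23.000

axis x: 1/4·-38.000 + 1/2 = -9.000
axis y: 3/2·7.000 + 1/2 = 11.000
axis θ: 1/2·46.000 + 0 = 23.000


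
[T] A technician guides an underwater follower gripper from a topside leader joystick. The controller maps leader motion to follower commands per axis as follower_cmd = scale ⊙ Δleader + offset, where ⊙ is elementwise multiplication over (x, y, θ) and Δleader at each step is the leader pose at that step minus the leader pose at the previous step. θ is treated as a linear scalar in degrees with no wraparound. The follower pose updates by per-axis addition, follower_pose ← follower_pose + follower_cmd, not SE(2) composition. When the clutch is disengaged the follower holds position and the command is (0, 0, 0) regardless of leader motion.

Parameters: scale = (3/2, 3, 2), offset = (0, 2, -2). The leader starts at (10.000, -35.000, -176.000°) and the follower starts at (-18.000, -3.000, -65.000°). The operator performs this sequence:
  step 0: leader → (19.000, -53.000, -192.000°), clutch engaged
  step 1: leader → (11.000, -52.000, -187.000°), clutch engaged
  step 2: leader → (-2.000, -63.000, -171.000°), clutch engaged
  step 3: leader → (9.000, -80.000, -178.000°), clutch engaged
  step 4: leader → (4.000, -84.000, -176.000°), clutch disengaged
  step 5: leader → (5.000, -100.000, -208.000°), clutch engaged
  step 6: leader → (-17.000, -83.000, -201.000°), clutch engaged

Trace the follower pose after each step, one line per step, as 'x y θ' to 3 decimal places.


-4.500 -55.000 -99.000
-16.500 -50.000 -91.000
-36.000 -81.000 -61.000
-19.500 -130.000 -77.000
-19.500 -130.000 -77.000
-18.000 -176.000 -143.000
-51.000 -123.000 -131.000

step 0: Δleader=(9.000, -18.000, -16.000°), engaged; cmd=(13.500, -52.000, -34.000°) → follower=(-4.500, -55.000, -99.000°)
step 1: Δleader=(-8.000, 1.000, 5.000°), engaged; cmd=(-12.000, 5.000, 8.000°) → follower=(-16.500, -50.000, -91.000°)
step 2: Δleader=(-13.000, -11.000, 16.000°), engaged; cmd=(-19.500, -31.000, 30.000°) → follower=(-36.000, -81.000, -61.000°)
step 3: Δleader=(11.000, -17.000, -7.000°), engaged; cmd=(16.500, -49.000, -16.000°) → follower=(-19.500, -130.000, -77.000°)
step 4: Δleader=(-5.000, -4.000, 2.000°), disengaged; cmd=(0,0,0) → follower holds at (-19.500, -130.000, -77.000°)
step 5: Δleader=(1.000, -16.000, -32.000°), engaged; cmd=(1.500, -46.000, -66.000°) → follower=(-18.000, -176.000, -143.000°)
step 6: Δleader=(-22.000, 17.000, 7.000°), engaged; cmd=(-33.000, 53.000, 12.000°) → follower=(-51.000, -123.000, -131.000°)


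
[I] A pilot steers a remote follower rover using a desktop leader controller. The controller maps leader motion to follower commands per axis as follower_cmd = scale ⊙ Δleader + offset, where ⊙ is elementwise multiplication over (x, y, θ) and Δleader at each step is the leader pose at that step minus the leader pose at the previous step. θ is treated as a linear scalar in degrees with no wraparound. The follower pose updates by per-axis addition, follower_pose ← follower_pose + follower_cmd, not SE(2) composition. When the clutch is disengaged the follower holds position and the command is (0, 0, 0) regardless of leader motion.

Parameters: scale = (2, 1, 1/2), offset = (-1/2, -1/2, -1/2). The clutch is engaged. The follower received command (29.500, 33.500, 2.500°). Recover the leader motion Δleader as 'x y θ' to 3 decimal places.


15.000 34.000 6.000

axis x: (29.500 − -1/2) / (2) = 15.000
axis y: (33.500 − -1/2) / (1) = 34.000
axis θ: (2.500 − -1/2) / (1/2) = 6.000


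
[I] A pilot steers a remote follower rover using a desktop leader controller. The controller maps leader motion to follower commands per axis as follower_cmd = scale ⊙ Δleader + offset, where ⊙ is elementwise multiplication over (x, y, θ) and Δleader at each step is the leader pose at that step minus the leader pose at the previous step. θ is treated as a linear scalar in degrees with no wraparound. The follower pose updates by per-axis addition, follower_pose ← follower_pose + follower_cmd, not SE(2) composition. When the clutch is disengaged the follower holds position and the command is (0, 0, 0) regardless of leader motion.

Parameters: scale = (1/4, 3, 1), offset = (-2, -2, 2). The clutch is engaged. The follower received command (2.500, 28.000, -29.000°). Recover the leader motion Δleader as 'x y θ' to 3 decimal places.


18.000 10.000 -31.000

axis x: (2.500 − -2) / (1/4) = 18.000
axis y: (28.000 − -2) / (3) = 10.000
axis θ: (-29.000 − 2) / (1) = -31.000


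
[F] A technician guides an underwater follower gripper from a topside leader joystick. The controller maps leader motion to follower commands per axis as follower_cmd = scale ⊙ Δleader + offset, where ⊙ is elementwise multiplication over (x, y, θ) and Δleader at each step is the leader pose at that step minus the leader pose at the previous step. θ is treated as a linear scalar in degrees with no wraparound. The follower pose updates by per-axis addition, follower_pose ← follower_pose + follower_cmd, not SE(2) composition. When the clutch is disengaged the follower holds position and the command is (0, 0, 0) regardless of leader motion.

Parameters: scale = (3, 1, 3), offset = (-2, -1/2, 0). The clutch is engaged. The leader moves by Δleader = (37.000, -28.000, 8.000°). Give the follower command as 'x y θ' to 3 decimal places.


109.000 -28.500 24.000

axis x: 3·37.000 + -2 = 109.000
axis y: 1·-28.000 + -1/2 = -28.500
axis θ: 3·8.000 + 0 = 24.000


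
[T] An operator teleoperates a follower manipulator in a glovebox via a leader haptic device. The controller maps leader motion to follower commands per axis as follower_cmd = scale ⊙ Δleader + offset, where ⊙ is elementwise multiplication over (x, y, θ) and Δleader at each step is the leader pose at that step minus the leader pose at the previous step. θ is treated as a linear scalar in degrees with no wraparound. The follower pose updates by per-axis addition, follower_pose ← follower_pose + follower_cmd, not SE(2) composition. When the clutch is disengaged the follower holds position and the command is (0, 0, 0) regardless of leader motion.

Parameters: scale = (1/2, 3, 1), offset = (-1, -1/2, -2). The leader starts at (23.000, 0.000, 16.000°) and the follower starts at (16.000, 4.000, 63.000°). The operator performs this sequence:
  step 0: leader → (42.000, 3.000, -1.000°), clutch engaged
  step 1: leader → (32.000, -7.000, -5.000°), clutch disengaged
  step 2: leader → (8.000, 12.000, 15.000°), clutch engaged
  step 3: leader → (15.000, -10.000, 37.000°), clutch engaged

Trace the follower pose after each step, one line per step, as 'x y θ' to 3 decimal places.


24.500 12.500 44.000
24.500 12.500 44.000
11.500 69.000 62.000
14.000 2.500 82.000

step 0: Δleader=(19.000, 3.000, -17.000°), engaged; cmd=(8.500, 8.500, -19.000°) → follower=(24.500, 12.500, 44.000°)
step 1: Δleader=(-10.000, -10.000, -4.000°), disengaged; cmd=(0,0,0) → follower holds at (24.500, 12.500, 44.000°)
step 2: Δleader=(-24.000, 19.000, 20.000°), engaged; cmd=(-13.000, 56.500, 18.000°) → follower=(11.500, 69.000, 62.000°)
step 3: Δleader=(7.000, -22.000, 22.000°), engaged; cmd=(2.500, -66.500, 20.000°) → follower=(14.000, 2.500, 82.000°)


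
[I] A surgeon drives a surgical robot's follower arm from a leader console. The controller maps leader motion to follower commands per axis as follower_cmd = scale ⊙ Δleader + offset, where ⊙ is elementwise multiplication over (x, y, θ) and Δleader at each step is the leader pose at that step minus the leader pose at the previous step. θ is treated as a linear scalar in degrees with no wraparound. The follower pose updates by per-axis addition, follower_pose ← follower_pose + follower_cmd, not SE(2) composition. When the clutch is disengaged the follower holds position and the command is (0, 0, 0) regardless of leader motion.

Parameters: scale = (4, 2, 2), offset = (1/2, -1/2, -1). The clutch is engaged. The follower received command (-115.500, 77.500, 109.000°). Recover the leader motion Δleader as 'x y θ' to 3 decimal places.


-29.000 39.000 55.000

axis x: (-115.500 − 1/2) / (4) = -29.000
axis y: (77.500 − -1/2) / (2) = 39.000
axis θ: (109.000 − -1) / (2) = 55.000


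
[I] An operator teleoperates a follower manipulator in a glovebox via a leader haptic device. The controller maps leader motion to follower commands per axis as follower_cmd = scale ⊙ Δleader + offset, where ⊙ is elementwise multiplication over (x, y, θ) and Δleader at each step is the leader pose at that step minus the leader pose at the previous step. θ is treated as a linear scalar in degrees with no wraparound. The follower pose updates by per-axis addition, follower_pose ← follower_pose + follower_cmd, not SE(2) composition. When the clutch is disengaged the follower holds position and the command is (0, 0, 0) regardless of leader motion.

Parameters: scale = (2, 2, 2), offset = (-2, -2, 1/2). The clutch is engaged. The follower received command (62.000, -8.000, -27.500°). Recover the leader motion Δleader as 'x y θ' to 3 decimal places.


32.000 -3.000 -14.000

axis x: (62.000 − -2) / (2) = 32.000
axis y: (-8.000 − -2) / (2) = -3.000
axis θ: (-27.500 − 1/2) / (2) = -14.000


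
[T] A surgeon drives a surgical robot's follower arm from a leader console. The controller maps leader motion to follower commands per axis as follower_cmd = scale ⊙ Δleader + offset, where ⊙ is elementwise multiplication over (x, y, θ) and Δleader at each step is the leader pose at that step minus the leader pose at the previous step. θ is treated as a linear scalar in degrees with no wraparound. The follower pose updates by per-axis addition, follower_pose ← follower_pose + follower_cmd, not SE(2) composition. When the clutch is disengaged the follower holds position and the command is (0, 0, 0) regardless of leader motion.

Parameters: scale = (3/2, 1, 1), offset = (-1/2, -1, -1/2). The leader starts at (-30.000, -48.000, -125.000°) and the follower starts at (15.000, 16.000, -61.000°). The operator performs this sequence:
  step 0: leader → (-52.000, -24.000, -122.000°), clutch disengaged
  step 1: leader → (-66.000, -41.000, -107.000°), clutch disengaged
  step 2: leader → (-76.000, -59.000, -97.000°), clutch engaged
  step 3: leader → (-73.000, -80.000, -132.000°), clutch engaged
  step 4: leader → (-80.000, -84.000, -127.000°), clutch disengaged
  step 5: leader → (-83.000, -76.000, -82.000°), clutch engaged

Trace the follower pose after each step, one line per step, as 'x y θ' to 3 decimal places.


step 0: Δleader=(-22.000, 24.000, 3.000°), disengaged; cmd=(0,0,0) → follower holds at (15.000, 16.000, -61.000°)
step 1: Δleader=(-14.000, -17.000, 15.000°), disengaged; cmd=(0,0,0) → follower holds at (15.000, 16.000, -61.000°)
step 2: Δleader=(-10.000, -18.000, 10.000°), engaged; cmd=(-15.500, -19.000, 9.500°) → follower=(-0.500, -3.000, -51.500°)
step 3: Δleader=(3.000, -21.000, -35.000°), engaged; cmd=(4.000, -22.000, -35.500°) → follower=(3.500, -25.000, -87.000°)
step 4: Δleader=(-7.000, -4.000, 5.000°), disengaged; cmd=(0,0,0) → follower holds at (3.500, -25.000, -87.000°)
step 5: Δleader=(-3.000, 8.000, 45.000°), engaged; cmd=(-5.000, 7.000, 44.500°) → follower=(-1.500, -18.000, -42.500°)

15.000 16.000 -61.000
15.000 16.000 -61.000
-0.500 -3.000 -51.500
3.500 -25.000 -87.000
3.500 -25.000 -87.000
-1.500 -18.000 -42.500


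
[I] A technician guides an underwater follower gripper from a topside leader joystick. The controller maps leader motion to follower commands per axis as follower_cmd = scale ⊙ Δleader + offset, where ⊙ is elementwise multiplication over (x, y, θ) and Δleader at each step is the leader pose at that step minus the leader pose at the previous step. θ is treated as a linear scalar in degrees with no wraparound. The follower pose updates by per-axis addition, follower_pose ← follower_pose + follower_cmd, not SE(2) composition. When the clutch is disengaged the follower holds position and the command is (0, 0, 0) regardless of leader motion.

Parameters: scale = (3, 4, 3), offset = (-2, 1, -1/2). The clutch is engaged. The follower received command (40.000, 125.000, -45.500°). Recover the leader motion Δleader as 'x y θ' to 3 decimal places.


axis x: (40.000 − -2) / (3) = 14.000
axis y: (125.000 − 1) / (4) = 31.000
axis θ: (-45.500 − -1/2) / (3) = -15.000

14.000 31.000 -15.000


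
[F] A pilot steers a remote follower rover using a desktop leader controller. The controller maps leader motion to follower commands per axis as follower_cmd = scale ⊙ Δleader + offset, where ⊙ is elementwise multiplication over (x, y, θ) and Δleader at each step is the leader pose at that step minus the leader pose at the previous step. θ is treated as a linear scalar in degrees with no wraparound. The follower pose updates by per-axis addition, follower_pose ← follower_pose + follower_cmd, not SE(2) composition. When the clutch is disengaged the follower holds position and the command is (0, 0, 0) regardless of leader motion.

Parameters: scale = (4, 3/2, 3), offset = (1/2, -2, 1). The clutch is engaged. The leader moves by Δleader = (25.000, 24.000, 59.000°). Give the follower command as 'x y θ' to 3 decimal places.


100.500 34.000 178.000

axis x: 4·25.000 + 1/2 = 100.500
axis y: 3/2·24.000 + -2 = 34.000
axis θ: 3·59.000 + 1 = 178.000


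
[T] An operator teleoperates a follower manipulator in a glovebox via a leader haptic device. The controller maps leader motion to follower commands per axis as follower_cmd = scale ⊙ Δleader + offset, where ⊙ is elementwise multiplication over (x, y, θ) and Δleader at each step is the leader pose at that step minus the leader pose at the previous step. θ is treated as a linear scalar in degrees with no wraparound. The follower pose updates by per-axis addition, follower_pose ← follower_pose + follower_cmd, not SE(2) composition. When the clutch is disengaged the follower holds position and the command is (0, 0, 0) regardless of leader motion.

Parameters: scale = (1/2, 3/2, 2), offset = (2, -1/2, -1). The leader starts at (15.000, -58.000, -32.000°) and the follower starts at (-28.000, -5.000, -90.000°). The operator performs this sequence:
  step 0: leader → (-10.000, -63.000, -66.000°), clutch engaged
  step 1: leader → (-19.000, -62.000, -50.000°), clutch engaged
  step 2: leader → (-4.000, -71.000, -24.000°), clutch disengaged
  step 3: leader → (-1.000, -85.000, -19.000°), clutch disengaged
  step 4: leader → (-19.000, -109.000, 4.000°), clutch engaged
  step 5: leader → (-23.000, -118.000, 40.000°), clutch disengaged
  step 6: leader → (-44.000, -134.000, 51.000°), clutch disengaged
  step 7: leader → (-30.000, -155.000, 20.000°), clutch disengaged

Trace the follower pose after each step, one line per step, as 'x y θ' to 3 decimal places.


step 0: Δleader=(-25.000, -5.000, -34.000°), engaged; cmd=(-10.500, -8.000, -69.000°) → follower=(-38.500, -13.000, -159.000°)
step 1: Δleader=(-9.000, 1.000, 16.000°), engaged; cmd=(-2.500, 1.000, 31.000°) → follower=(-41.000, -12.000, -128.000°)
step 2: Δleader=(15.000, -9.000, 26.000°), disengaged; cmd=(0,0,0) → follower holds at (-41.000, -12.000, -128.000°)
step 3: Δleader=(3.000, -14.000, 5.000°), disengaged; cmd=(0,0,0) → follower holds at (-41.000, -12.000, -128.000°)
step 4: Δleader=(-18.000, -24.000, 23.000°), engaged; cmd=(-7.000, -36.500, 45.000°) → follower=(-48.000, -48.500, -83.000°)
step 5: Δleader=(-4.000, -9.000, 36.000°), disengaged; cmd=(0,0,0) → follower holds at (-48.000, -48.500, -83.000°)
step 6: Δleader=(-21.000, -16.000, 11.000°), disengaged; cmd=(0,0,0) → follower holds at (-48.000, -48.500, -83.000°)
step 7: Δleader=(14.000, -21.000, -31.000°), disengaged; cmd=(0,0,0) → follower holds at (-48.000, -48.500, -83.000°)

-38.500 -13.000 -159.000
-41.000 -12.000 -128.000
-41.000 -12.000 -128.000
-41.000 -12.000 -128.000
-48.000 -48.500 -83.000
-48.000 -48.500 -83.000
-48.000 -48.500 -83.000
-48.000 -48.500 -83.000


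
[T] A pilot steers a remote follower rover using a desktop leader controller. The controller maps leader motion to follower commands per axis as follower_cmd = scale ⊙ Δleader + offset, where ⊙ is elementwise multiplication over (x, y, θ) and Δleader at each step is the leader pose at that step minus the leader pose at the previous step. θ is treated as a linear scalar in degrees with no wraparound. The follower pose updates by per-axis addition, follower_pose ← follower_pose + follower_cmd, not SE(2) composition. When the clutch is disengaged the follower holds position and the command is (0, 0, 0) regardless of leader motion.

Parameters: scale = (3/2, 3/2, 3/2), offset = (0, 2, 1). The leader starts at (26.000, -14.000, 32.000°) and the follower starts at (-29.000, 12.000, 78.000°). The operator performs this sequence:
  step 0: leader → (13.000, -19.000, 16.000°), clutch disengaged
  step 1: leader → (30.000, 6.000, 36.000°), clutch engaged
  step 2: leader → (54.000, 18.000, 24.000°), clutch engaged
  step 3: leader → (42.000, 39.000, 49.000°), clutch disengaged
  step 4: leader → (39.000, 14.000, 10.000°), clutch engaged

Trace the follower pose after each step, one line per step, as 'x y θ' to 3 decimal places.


-29.000 12.000 78.000
-3.500 51.500 109.000
32.500 71.500 92.000
32.500 71.500 92.000
28.000 36.000 34.500

step 0: Δleader=(-13.000, -5.000, -16.000°), disengaged; cmd=(0,0,0) → follower holds at (-29.000, 12.000, 78.000°)
step 1: Δleader=(17.000, 25.000, 20.000°), engaged; cmd=(25.500, 39.500, 31.000°) → follower=(-3.500, 51.500, 109.000°)
step 2: Δleader=(24.000, 12.000, -12.000°), engaged; cmd=(36.000, 20.000, -17.000°) → follower=(32.500, 71.500, 92.000°)
step 3: Δleader=(-12.000, 21.000, 25.000°), disengaged; cmd=(0,0,0) → follower holds at (32.500, 71.500, 92.000°)
step 4: Δleader=(-3.000, -25.000, -39.000°), engaged; cmd=(-4.500, -35.500, -57.500°) → follower=(28.000, 36.000, 34.500°)


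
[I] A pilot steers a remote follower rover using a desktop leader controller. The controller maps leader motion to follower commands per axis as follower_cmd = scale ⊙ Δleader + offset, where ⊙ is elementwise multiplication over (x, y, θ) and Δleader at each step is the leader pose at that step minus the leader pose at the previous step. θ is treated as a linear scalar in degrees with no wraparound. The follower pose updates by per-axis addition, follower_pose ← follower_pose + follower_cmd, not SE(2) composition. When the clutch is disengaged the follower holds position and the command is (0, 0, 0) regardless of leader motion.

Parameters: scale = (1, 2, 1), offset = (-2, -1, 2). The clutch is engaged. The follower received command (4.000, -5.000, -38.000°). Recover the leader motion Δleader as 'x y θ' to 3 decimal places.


axis x: (4.000 − -2) / (1) = 6.000
axis y: (-5.000 − -1) / (2) = -2.000
axis θ: (-38.000 − 2) / (1) = -40.000

6.000 -2.000 -40.000


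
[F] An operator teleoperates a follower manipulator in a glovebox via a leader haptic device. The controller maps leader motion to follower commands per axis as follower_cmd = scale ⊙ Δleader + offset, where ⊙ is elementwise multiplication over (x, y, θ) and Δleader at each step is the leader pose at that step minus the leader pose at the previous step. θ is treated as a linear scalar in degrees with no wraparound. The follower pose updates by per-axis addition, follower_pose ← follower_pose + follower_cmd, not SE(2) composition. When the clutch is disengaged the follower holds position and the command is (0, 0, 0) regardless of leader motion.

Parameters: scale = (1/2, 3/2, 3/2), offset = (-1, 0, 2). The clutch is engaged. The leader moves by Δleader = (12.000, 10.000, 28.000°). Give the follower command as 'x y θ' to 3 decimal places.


axis x: 1/2·12.000 + -1 = 5.000
axis y: 3/2·10.000 + 0 = 15.000
axis θ: 3/2·28.000 + 2 = 44.000

5.000 15.000 44.000


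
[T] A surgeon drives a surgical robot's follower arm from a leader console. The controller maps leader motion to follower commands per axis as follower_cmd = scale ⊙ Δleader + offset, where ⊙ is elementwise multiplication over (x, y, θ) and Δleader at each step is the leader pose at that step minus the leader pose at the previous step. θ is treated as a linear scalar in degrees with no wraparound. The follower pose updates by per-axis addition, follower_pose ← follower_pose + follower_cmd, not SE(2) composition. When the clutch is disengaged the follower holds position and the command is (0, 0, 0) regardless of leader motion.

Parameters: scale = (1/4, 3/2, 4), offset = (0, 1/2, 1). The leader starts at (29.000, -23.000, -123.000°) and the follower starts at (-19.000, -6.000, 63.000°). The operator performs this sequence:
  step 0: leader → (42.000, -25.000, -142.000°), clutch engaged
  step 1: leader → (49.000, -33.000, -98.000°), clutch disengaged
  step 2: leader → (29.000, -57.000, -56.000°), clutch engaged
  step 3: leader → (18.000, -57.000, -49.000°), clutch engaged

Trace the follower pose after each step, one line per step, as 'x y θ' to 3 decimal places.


step 0: Δleader=(13.000, -2.000, -19.000°), engaged; cmd=(3.250, -2.500, -75.000°) → follower=(-15.750, -8.500, -12.000°)
step 1: Δleader=(7.000, -8.000, 44.000°), disengaged; cmd=(0,0,0) → follower holds at (-15.750, -8.500, -12.000°)
step 2: Δleader=(-20.000, -24.000, 42.000°), engaged; cmd=(-5.000, -35.500, 169.000°) → follower=(-20.750, -44.000, 157.000°)
step 3: Δleader=(-11.000, 0.000, 7.000°), engaged; cmd=(-2.750, 0.500, 29.000°) → follower=(-23.500, -43.500, 186.000°)

-15.750 -8.500 -12.000
-15.750 -8.500 -12.000
-20.750 -44.000 157.000
-23.500 -43.500 186.000


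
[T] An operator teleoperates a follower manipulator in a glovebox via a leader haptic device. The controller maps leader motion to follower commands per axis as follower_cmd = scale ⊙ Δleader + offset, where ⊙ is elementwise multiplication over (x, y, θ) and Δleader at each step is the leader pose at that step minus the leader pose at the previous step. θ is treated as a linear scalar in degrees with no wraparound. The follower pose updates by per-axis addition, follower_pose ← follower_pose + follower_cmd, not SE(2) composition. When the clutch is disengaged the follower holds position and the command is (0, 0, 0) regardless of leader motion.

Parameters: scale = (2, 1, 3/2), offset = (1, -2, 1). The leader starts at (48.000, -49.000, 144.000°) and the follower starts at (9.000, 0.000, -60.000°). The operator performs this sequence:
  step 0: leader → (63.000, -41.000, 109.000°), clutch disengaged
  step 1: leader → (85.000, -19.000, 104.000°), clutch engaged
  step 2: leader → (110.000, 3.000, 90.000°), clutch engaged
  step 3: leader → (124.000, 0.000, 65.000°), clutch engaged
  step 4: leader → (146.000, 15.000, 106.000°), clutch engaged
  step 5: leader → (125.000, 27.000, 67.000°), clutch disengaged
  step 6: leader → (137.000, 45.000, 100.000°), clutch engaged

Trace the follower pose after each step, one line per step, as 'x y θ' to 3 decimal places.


step 0: Δleader=(15.000, 8.000, -35.000°), disengaged; cmd=(0,0,0) → follower holds at (9.000, 0.000, -60.000°)
step 1: Δleader=(22.000, 22.000, -5.000°), engaged; cmd=(45.000, 20.000, -6.500°) → follower=(54.000, 20.000, -66.500°)
step 2: Δleader=(25.000, 22.000, -14.000°), engaged; cmd=(51.000, 20.000, -20.000°) → follower=(105.000, 40.000, -86.500°)
step 3: Δleader=(14.000, -3.000, -25.000°), engaged; cmd=(29.000, -5.000, -36.500°) → follower=(134.000, 35.000, -123.000°)
step 4: Δleader=(22.000, 15.000, 41.000°), engaged; cmd=(45.000, 13.000, 62.500°) → follower=(179.000, 48.000, -60.500°)
step 5: Δleader=(-21.000, 12.000, -39.000°), disengaged; cmd=(0,0,0) → follower holds at (179.000, 48.000, -60.500°)
step 6: Δleader=(12.000, 18.000, 33.000°), engaged; cmd=(25.000, 16.000, 50.500°) → follower=(204.000, 64.000, -10.000°)

9.000 0.000 -60.000
54.000 20.000 -66.500
105.000 40.000 -86.500
134.000 35.000 -123.000
179.000 48.000 -60.500
179.000 48.000 -60.500
204.000 64.000 -10.000


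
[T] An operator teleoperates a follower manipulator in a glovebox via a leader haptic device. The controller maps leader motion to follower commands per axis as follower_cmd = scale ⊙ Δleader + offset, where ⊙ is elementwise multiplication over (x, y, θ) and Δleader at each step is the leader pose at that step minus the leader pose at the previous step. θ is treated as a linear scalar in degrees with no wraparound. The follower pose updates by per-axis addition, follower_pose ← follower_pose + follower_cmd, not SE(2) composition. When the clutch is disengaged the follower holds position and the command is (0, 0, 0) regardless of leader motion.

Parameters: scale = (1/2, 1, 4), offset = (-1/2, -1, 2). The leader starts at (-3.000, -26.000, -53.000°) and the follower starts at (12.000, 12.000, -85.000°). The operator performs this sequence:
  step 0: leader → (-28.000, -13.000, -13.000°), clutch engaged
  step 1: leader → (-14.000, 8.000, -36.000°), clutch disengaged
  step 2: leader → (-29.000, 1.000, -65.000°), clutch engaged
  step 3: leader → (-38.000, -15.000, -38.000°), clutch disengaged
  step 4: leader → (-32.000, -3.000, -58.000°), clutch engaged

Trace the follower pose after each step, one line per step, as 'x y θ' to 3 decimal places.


-1.000 24.000 77.000
-1.000 24.000 77.000
-9.000 16.000 -37.000
-9.000 16.000 -37.000
-6.500 27.000 -115.000

step 0: Δleader=(-25.000, 13.000, 40.000°), engaged; cmd=(-13.000, 12.000, 162.000°) → follower=(-1.000, 24.000, 77.000°)
step 1: Δleader=(14.000, 21.000, -23.000°), disengaged; cmd=(0,0,0) → follower holds at (-1.000, 24.000, 77.000°)
step 2: Δleader=(-15.000, -7.000, -29.000°), engaged; cmd=(-8.000, -8.000, -114.000°) → follower=(-9.000, 16.000, -37.000°)
step 3: Δleader=(-9.000, -16.000, 27.000°), disengaged; cmd=(0,0,0) → follower holds at (-9.000, 16.000, -37.000°)
step 4: Δleader=(6.000, 12.000, -20.000°), engaged; cmd=(2.500, 11.000, -78.000°) → follower=(-6.500, 27.000, -115.000°)


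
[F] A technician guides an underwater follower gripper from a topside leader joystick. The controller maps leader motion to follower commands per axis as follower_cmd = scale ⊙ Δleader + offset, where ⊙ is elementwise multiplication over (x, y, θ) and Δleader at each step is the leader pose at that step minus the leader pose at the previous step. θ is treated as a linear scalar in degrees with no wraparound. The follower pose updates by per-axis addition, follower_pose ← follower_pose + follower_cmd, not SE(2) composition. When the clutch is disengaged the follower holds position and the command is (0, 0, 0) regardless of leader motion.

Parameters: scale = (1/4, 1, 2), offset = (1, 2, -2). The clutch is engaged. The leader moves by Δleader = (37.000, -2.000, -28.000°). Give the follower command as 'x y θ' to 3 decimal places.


10.250 0.000 -58.000

axis x: 1/4·37.000 + 1 = 10.250
axis y: 1·-2.000 + 2 = 0.000
axis θ: 2·-28.000 + -2 = -58.000


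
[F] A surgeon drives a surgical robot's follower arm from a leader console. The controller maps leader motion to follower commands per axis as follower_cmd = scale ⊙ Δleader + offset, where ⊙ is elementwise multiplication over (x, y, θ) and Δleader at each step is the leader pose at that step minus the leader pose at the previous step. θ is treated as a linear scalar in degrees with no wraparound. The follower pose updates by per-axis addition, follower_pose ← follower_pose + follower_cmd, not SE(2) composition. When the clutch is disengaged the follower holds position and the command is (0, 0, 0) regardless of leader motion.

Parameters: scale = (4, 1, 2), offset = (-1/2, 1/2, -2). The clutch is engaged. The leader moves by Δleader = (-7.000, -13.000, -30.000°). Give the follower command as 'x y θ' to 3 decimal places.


-28.500 -12.500 -62.000

axis x: 4·-7.000 + -1/2 = -28.500
axis y: 1·-13.000 + 1/2 = -12.500
axis θ: 2·-30.000 + -2 = -62.000


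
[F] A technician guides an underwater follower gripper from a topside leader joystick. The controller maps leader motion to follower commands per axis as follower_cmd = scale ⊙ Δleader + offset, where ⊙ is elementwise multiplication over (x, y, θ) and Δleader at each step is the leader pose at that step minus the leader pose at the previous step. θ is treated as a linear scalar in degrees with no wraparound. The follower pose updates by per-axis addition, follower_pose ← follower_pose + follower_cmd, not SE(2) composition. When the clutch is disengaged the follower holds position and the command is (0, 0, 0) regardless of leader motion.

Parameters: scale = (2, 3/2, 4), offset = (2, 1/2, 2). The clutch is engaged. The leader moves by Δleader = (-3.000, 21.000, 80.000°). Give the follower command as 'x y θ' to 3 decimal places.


axis x: 2·-3.000 + 2 = -4.000
axis y: 3/2·21.000 + 1/2 = 32.000
axis θ: 4·80.000 + 2 = 322.000

-4.000 32.000 322.000


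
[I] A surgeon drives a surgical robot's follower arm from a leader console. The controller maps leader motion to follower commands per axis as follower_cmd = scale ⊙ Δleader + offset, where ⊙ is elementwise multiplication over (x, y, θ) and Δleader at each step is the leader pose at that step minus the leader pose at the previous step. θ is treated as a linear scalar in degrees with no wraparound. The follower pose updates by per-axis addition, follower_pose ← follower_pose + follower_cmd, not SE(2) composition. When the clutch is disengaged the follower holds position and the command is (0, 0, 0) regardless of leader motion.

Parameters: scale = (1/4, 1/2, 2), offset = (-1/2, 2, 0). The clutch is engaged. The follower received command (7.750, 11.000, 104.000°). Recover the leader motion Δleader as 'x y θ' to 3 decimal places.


axis x: (7.750 − -1/2) / (1/4) = 33.000
axis y: (11.000 − 2) / (1/2) = 18.000
axis θ: (104.000 − 0) / (2) = 52.000

33.000 18.000 52.000


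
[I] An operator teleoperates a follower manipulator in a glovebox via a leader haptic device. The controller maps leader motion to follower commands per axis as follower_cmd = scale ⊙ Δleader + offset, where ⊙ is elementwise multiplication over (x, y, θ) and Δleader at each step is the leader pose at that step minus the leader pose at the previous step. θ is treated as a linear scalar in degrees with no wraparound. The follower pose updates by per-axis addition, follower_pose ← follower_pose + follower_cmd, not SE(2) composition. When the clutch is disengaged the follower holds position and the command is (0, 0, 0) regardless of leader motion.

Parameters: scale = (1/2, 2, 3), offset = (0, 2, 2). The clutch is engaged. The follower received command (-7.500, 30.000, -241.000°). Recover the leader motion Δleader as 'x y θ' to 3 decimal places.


-15.000 14.000 -81.000

axis x: (-7.500 − 0) / (1/2) = -15.000
axis y: (30.000 − 2) / (2) = 14.000
axis θ: (-241.000 − 2) / (3) = -81.000


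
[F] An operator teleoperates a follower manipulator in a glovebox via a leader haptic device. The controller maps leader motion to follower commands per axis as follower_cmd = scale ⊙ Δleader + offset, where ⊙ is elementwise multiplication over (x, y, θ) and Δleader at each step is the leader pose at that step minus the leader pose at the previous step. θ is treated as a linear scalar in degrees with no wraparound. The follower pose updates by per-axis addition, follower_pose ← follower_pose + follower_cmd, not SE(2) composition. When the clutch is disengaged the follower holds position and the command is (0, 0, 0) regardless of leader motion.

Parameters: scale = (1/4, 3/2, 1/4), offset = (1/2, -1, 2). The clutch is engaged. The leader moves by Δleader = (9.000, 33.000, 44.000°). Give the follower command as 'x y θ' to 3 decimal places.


axis x: 1/4·9.000 + 1/2 = 2.750
axis y: 3/2·33.000 + -1 = 48.500
axis θ: 1/4·44.000 + 2 = 13.000

2.750 48.500 13.000


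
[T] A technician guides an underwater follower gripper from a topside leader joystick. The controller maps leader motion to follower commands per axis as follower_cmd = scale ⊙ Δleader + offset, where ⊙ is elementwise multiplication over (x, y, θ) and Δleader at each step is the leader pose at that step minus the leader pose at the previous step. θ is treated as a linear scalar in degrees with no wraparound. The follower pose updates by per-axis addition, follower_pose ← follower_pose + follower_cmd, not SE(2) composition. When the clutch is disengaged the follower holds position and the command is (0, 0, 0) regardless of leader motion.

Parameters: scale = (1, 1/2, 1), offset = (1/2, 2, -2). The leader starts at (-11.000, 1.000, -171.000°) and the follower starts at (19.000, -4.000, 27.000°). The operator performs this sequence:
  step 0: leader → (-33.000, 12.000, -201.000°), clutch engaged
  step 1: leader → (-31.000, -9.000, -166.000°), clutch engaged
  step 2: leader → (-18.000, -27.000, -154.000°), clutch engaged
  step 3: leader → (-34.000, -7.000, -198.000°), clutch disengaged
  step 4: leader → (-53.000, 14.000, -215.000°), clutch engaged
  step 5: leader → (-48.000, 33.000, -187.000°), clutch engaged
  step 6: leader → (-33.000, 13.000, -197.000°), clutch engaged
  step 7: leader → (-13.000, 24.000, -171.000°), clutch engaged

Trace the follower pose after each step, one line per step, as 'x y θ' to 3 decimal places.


step 0: Δleader=(-22.000, 11.000, -30.000°), engaged; cmd=(-21.500, 7.500, -32.000°) → follower=(-2.500, 3.500, -5.000°)
step 1: Δleader=(2.000, -21.000, 35.000°), engaged; cmd=(2.500, -8.500, 33.000°) → follower=(0.000, -5.000, 28.000°)
step 2: Δleader=(13.000, -18.000, 12.000°), engaged; cmd=(13.500, -7.000, 10.000°) → follower=(13.500, -12.000, 38.000°)
step 3: Δleader=(-16.000, 20.000, -44.000°), disengaged; cmd=(0,0,0) → follower holds at (13.500, -12.000, 38.000°)
step 4: Δleader=(-19.000, 21.000, -17.000°), engaged; cmd=(-18.500, 12.500, -19.000°) → follower=(-5.000, 0.500, 19.000°)
step 5: Δleader=(5.000, 19.000, 28.000°), engaged; cmd=(5.500, 11.500, 26.000°) → follower=(0.500, 12.000, 45.000°)
step 6: Δleader=(15.000, -20.000, -10.000°), engaged; cmd=(15.500, -8.000, -12.000°) → follower=(16.000, 4.000, 33.000°)
step 7: Δleader=(20.000, 11.000, 26.000°), engaged; cmd=(20.500, 7.500, 24.000°) → follower=(36.500, 11.500, 57.000°)

-2.500 3.500 -5.000
0.000 -5.000 28.000
13.500 -12.000 38.000
13.500 -12.000 38.000
-5.000 0.500 19.000
0.500 12.000 45.000
16.000 4.000 33.000
36.500 11.500 57.000
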